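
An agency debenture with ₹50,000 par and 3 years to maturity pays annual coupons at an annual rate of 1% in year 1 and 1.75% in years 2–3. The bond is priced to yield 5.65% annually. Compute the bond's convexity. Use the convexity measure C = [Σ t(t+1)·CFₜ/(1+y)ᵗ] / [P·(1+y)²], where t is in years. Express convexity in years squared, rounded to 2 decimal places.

10.56

With y = 0.0565:
  t   CF        PV=CF/(1+0.0565)^t    t·PV        t(t+1)·PV
  1       500.00       473.2608       473.2608         946.5215
  2       875.00       783.9151     1,567.8303       4,703.4908
  3    50,875.00    43,141.5672   129,424.7017     517,698.8069
  Σ                 44,398.7431   131,465.7928     523,348.8193
P = 44,398.7431.
Convexity = Σ t(t+1)·PV / [P·(1+y)²] = 523,348.8193 / (44,398.7431 × 1.116192) = 10.56043.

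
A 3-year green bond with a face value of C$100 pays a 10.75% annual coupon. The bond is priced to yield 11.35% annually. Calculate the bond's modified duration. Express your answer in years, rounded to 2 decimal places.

Periodic yield y = 0.1135. First find Macaulay duration:
  t   CF        PV=CF/(1+0.1135)^t    t·PV
  1        10.75         9.6542         9.6542
  2        10.75         8.6702        17.3404
  3       110.75        80.2182       240.6547
  Σ                     98.5427       267.6493
P = 98.5427; Macaulay duration = 267.6493 / 98.5427 = 2.71608 years.
Modified duration = D_Mac / (1 + y) = 2.71608 / 1.1135 = 2.43922 years.

2.44 years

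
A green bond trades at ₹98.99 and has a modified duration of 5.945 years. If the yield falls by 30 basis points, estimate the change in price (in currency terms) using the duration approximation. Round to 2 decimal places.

Duration approximation: ΔP/P ≈ -D_mod · Δy = -5.945 × (-0.003) = +0.017835.
ΔP ≈ 98.99 × (+0.017835) = +1.76548665.

+₹1.77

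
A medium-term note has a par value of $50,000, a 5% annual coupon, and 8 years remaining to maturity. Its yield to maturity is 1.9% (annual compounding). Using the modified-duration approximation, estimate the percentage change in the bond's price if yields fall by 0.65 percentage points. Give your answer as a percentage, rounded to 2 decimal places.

+4.42%

Periodic yield y = 0.019. Modified duration first:
  t   CF        PV=CF/(1+0.019)^t    t·PV
  1     2,500.00     2,453.3857     2,453.3857
  2     2,500.00     2,407.6405     4,815.2810
  3     2,500.00     2,362.7483     7,088.2449
  4     2,500.00     2,318.6931     9,274.7725
  5     2,500.00     2,275.4594    11,377.2969
  6     2,500.00     2,233.0318    13,398.1907
  7     2,500.00     2,191.3953    15,339.7669
  8    52,500.00    45,161.2372   361,289.8979
  Σ                 61,403.5913   425,036.8365
P = 61,403.5913; D_Mac = 6.92202 yrs; D_mod = 6.92202/(1+0.019) = 6.79295 yrs.
ΔP/P ≈ -D_mod · Δy = -6.79295 × (-0.0065) = +0.044154 = +4.4154%.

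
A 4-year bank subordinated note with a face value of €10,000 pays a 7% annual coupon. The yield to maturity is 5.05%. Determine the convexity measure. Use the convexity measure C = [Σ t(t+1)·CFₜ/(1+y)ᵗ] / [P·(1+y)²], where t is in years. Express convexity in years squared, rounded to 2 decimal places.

With y = 0.0505:
  t   CF        PV=CF/(1+0.0505)^t    t·PV        t(t+1)·PV
  1       700.00       666.3494       666.3494       1,332.6987
  2       700.00       634.3164     1,268.6328       3,805.8983
  3       700.00       603.8233     1,811.4699       7,245.8796
  4    10,700.00     8,786.1690    35,144.6759     175,723.3793
  Σ                 10,690.6580    38,891.1279     188,107.8559
P = 10,690.6580.
Convexity = Σ t(t+1)·PV / [P·(1+y)²] = 188,107.8559 / (10,690.6580 × 1.103550) = 15.94448.

15.94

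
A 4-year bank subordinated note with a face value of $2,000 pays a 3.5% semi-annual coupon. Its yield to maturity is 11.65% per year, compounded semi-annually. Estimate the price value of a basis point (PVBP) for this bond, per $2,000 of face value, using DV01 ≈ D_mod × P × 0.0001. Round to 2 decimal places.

Periodic yield y = 0.05825.
  t   CF        PV=CF/(1+0.05825)^t    t·PV
  1        35.00        33.0735        33.0735
  2        35.00        31.2530        62.5060
  3        35.00        29.5327        88.5981
  4        35.00        27.9071       111.6285
  5        35.00        26.3710       131.8550
  6        35.00        24.9194       149.5167
  7        35.00        23.5478       164.8345
  8     2,035.00     1,293.7733    10,350.1867
  Σ                  1,490.3778    11,092.1989
P = 1,490.3778; D_Mac = 7.44254 half-year periods = 3.72127 yrs; D_mod = 3.51644 yrs.
DV01 ≈ 3.51644 × 1,490.3778 × 0.0001 = 0.524082.

$0.52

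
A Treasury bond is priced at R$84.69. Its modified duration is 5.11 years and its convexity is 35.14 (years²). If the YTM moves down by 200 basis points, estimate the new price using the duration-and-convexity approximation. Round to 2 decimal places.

R$93.94

Duration effect: -D_mod·Δy = -5.11 × (-0.02) = +0.102200
Convexity effect: ½·C·(Δy)² = 0.5 × 35.14 × (-0.02)² = +0.0070280
ΔP/P ≈ +0.102200 + 0.0070280 = +0.109228
New price ≈ 84.69 × (1 + 0.109228) = 93.94051932.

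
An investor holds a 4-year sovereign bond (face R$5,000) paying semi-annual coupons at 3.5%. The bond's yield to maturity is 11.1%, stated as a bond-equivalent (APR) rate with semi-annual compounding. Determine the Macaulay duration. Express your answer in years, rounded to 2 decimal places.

Periodic yield y = 0.0555. Discount each cash flow and weight by its period:
  t   CF        PV=CF/(1+0.0555)^t    t·PV
  1        87.50        82.8991        82.8991
  2        87.50        78.5401       157.0802
  3        87.50        74.4103       223.2310
  4        87.50        70.4977       281.9909
  5        87.50        66.7908       333.9542
  6        87.50        63.2789       379.6731
  7        87.50        59.9515       419.6608
  8     5,087.50     3,302.4673    26,419.7381
  Σ                  3,798.8358    28,298.2275
Price P = Σ PV = 3,798.8358.
Macaulay duration = Σ(t·PV) / P = 28,298.2275 / 3,798.8358 = 7.44918 half-year periods.
In years: 7.44918 / 2 = 3.72459 years.

3.72 years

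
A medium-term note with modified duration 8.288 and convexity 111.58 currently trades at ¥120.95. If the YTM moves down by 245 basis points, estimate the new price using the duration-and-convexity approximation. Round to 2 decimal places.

Duration effect: -D_mod·Δy = -8.288 × (-0.0245) = +0.203056
Convexity effect: ½·C·(Δy)² = 0.5 × 111.58 × (-0.0245)² = +0.0334879475
ΔP/P ≈ +0.203056 + 0.0334879475 = +0.2365439475
New price ≈ 120.95 × (1 + 0.2365439475) = 149.559990450125.

¥149.56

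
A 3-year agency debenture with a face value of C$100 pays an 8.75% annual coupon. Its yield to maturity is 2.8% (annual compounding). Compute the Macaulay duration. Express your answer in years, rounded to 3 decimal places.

Periodic yield y = 0.028. Discount each cash flow and weight by its year:
  t   CF        PV=CF/(1+0.028)^t    t·PV
  1         8.75         8.5117         8.5117
  2         8.75         8.2798        16.5597
  3       108.75       100.1037       300.3110
  Σ                    116.8952       325.3823
Price P = Σ PV = 116.8952.
Macaulay duration = Σ(t·PV) / P = 325.3823 / 116.8952 = 2.78354 years.

2.784 years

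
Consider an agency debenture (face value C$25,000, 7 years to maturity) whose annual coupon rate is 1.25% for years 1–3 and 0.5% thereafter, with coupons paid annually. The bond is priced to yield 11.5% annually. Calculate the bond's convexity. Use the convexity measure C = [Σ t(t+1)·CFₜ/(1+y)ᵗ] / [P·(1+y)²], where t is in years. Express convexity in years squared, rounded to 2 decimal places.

With y = 0.115:
  t   CF        PV=CF/(1+0.115)^t    t·PV        t(t+1)·PV
  1       312.50       280.2691       280.2691         560.5381
  2       312.50       251.3624       502.7248       1,508.1743
  3       312.50       225.4371       676.3113       2,705.2454
  4       125.00        80.8743       323.4972       1,617.4860
  5       125.00        72.5330       362.6650       2,175.9902
  6       125.00        65.0520       390.3121       2,732.1850
  7    25,125.00    11,726.8670    82,088.0688     656,704.5506
  Σ                 12,702.3949    84,623.8484     668,004.1696
P = 12,702.3949.
Convexity = Σ t(t+1)·PV / [P·(1+y)²] = 668,004.1696 / (12,702.3949 × 1.243225) = 42.30034.

42.30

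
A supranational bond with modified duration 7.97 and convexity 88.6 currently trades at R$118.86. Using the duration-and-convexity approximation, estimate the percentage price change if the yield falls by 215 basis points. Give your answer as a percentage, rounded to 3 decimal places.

Duration effect: -D_mod·Δy = -7.97 × (-0.0215) = +0.171355
Convexity effect: ½·C·(Δy)² = 0.5 × 88.6 × (-0.0215)² = +0.020477675
ΔP/P ≈ +0.171355 + 0.020477675 = +0.191832675
= +19.1832675%.

+19.183%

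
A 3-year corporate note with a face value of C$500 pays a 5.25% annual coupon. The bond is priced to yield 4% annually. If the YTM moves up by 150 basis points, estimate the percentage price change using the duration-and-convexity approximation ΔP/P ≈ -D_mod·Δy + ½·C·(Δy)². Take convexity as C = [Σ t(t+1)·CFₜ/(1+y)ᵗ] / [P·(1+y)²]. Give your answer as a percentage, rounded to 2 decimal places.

With y = 0.04:
  t   CF        PV=CF/(1+0.04)^t    t·PV        t(t+1)·PV
  1        26.25        25.2404        25.2404          50.4808
  2        26.25        24.2696        48.5392         145.6176
  3       526.25       467.8343     1,403.5030       5,614.0120
  Σ                    517.3443     1,477.2826       5,810.1104
P = 517.3443; D_Mac = 2.85551 yrs; D_mod = 2.74568 yrs; C = 10.38336.
Duration effect: -2.74568 × (+0.015) = -0.041185
Convexity effect: 0.5 × 10.38336 × (0.015)² = +0.0011681
ΔP/P ≈ -0.041185 + 0.0011681 = -0.040017 = -4.0017%.

-4.00%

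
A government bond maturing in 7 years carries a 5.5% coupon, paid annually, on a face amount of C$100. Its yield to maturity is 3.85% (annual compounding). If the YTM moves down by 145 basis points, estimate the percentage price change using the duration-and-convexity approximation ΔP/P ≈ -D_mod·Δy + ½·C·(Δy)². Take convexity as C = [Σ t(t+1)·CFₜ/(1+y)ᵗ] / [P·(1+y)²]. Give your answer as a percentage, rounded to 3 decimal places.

With y = 0.0385:
  t   CF        PV=CF/(1+0.0385)^t    t·PV        t(t+1)·PV
  1         5.50         5.2961         5.2961          10.5922
  2         5.50         5.0998        10.1995          30.5986
  3         5.50         4.9107        14.7321          58.9284
  4         5.50         4.7286        18.9146          94.5729
  5         5.50         4.5533        22.7667         136.6002
  6         5.50         4.3845        26.3072         184.1505
  7       105.50        80.9854       566.8981       4,535.1847
  Σ                    109.9585       665.1143       5,050.6275
P = 109.9585; D_Mac = 6.04877 yrs; D_mod = 5.82453 yrs; C = 42.58959.
Duration effect: -5.82453 × (-0.0145) = +0.084456
Convexity effect: 0.5 × 42.58959 × (-0.0145)² = +0.0044772
ΔP/P ≈ +0.084456 + 0.0044772 = +0.088933 = +8.8933%.

+8.893%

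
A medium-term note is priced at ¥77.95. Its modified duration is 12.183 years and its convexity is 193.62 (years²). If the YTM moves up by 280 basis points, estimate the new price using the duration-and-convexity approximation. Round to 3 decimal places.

¥57.276

Duration effect: -D_mod·Δy = -12.183 × (+0.028) = -0.341124
Convexity effect: ½·C·(Δy)² = 0.5 × 193.62 × (0.028)² = +0.07589904
ΔP/P ≈ -0.341124 + 0.07589904 = -0.26522496
New price ≈ 77.95 × (1 - 0.26522496) = 57.275714368.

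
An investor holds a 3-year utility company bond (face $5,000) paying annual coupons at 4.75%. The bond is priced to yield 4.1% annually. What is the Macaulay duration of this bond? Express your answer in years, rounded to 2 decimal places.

Periodic yield y = 0.041. Discount each cash flow and weight by its year:
  t   CF        PV=CF/(1+0.041)^t    t·PV
  1       237.50       228.1460       228.1460
  2       237.50       219.1604       438.3209
  3     5,237.50     4,642.7131    13,928.1393
  Σ                  5,090.0196    14,594.6062
Price P = Σ PV = 5,090.0196.
Macaulay duration = Σ(t·PV) / P = 14,594.6062 / 5,090.0196 = 2.86730 years.

2.87 years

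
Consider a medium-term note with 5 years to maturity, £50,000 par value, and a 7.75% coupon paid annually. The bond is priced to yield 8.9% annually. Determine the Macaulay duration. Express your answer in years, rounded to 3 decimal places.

Periodic yield y = 0.089. Discount each cash flow and weight by its year:
  t   CF        PV=CF/(1+0.089)^t    t·PV
  1     3,875.00     3,558.3104     3,558.3104
  2     3,875.00     3,267.5026     6,535.0053
  3     3,875.00     3,000.4616     9,001.3847
  4     3,875.00     2,755.2448    11,020.9791
  5    53,875.00    35,176.1160   175,880.5798
  Σ                 47,757.6353   205,996.2593
Price P = Σ PV = 47,757.6353.
Macaulay duration = Σ(t·PV) / P = 205,996.2593 / 47,757.6353 = 4.31337 years.

4.313 years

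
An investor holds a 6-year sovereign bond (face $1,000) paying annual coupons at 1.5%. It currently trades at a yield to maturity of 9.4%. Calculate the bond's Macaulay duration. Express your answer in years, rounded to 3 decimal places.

5.717 years

Periodic yield y = 0.094. Discount each cash flow and weight by its year:
  t   CF        PV=CF/(1+0.094)^t    t·PV
  1        15.00        13.7112        13.7112
  2        15.00        12.5330        25.0661
  3        15.00        11.4562        34.3685
  4        15.00        10.4718        41.8873
  5        15.00         9.5720        47.8602
  6     1,015.00       592.0551     3,552.3305
  Σ                    649.7993     3,715.2237
Price P = Σ PV = 649.7993.
Macaulay duration = Σ(t·PV) / P = 3,715.2237 / 649.7993 = 5.71749 years.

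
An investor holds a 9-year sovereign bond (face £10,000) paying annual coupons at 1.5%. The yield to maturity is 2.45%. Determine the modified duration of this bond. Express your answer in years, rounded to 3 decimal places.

Periodic yield y = 0.0245. First find Macaulay duration:
  t   CF        PV=CF/(1+0.0245)^t    t·PV
  1       150.00       146.4129       146.4129
  2       150.00       142.9116       285.8231
  3       150.00       139.4939       418.4818
  4       150.00       136.1581       544.6323
  5       150.00       132.9020       664.5099
  6       150.00       129.7237       778.3425
  7       150.00       126.6215       886.3506
  8       150.00       123.5935       988.7478
  9    10,150.00     8,163.1613    73,468.4516
  Σ                  9,240.9785    78,181.7526
P = 9,240.9785; Macaulay duration = 78,181.7526 / 9,240.9785 = 8.46033 years.
Modified duration = D_Mac / (1 + y) = 8.46033 / 1.0245 = 8.25801 years.

8.258 years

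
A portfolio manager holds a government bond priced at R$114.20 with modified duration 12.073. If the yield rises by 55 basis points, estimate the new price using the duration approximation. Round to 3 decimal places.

Duration approximation: ΔP/P ≈ -D_mod · Δy = -12.073 × (+0.0055) = -0.0664015.
New price ≈ 114.20 × (1 - 0.0664015) = 106.6169487.

R$106.617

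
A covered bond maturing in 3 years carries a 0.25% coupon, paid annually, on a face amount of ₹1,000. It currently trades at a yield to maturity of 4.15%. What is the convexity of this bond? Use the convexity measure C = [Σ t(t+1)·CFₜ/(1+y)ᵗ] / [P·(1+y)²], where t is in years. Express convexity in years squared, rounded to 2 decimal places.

With y = 0.0415:
  t   CF        PV=CF/(1+0.0415)^t    t·PV        t(t+1)·PV
  1         2.50         2.4004         2.4004           4.8008
  2         2.50         2.3047         4.6095          13.8284
  3     1,002.50       887.3737     2,662.1211      10,648.4845
  Σ                    892.0788     2,669.1310      10,667.1137
P = 892.0788.
Convexity = Σ t(t+1)·PV / [P·(1+y)²] = 10,667.1137 / (892.0788 × 1.084722) = 11.02364.

11.02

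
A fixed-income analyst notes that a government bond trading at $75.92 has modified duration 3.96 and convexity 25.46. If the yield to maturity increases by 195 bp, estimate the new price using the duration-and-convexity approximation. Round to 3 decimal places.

Duration effect: -D_mod·Δy = -3.96 × (+0.0195) = -0.077220
Convexity effect: ½·C·(Δy)² = 0.5 × 25.46 × (0.0195)² = +0.0048405825
ΔP/P ≈ -0.077220 + 0.0048405825 = -0.0723794175
New price ≈ 75.92 × (1 - 0.0723794175) = 70.4249546234.

$70.425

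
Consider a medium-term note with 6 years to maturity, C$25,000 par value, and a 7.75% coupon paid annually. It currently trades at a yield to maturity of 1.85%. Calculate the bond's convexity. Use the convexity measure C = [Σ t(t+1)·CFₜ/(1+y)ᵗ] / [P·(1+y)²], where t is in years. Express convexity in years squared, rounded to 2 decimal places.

32.99

With y = 0.0185:
  t   CF        PV=CF/(1+0.0185)^t    t·PV        t(t+1)·PV
  1     1,937.50     1,902.3073     1,902.3073       3,804.6146
  2     1,937.50     1,867.7539     3,735.5077      11,206.5232
  3     1,937.50     1,833.8280     5,501.4841      22,005.9366
  4     1,937.50     1,800.5185     7,202.0738      36,010.3692
  5     1,937.50     1,767.8139     8,839.0695      53,034.4170
  6    26,937.50    24,131.8761   144,791.2568   1,013,538.7977
  Σ                 33,304.0977   171,971.6993   1,139,600.6583
P = 33,304.0977.
Convexity = Σ t(t+1)·PV / [P·(1+y)²] = 1,139,600.6583 / (33,304.0977 × 1.037342) = 32.98625.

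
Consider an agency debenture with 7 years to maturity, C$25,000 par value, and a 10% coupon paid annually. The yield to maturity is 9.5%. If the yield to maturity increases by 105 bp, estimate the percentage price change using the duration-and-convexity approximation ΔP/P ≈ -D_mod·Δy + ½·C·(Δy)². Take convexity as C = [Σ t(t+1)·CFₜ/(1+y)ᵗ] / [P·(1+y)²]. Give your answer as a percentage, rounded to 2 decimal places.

-4.98%

With y = 0.095:
  t   CF        PV=CF/(1+0.095)^t    t·PV        t(t+1)·PV
  1     2,500.00     2,283.1050     2,283.1050       4,566.2100
  2     2,500.00     2,085.0274     4,170.0548      12,510.1645
  3     2,500.00     1,904.1346     5,712.4039      22,849.6155
  4     2,500.00     1,738.9357     6,955.7429      34,778.7147
  5     2,500.00     1,588.0692     7,940.3458      47,642.0749
  6     2,500.00     1,450.2915     8,701.7488      60,912.2419
  7    27,500.00    14,569.1381   101,983.9666     815,871.7329
  Σ                 25,618.7015   137,747.3679     999,130.7544
P = 25,618.7015; D_Mac = 5.37683 yrs; D_mod = 4.91035 yrs; C = 32.52647.
Duration effect: -4.91035 × (+0.0105) = -0.051559
Convexity effect: 0.5 × 32.52647 × (0.0105)² = +0.0017930
ΔP/P ≈ -0.051559 + 0.0017930 = -0.049766 = -4.9766%.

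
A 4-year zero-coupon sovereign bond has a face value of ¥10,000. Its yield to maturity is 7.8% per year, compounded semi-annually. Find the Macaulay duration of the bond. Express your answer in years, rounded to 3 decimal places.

4.000 years

A zero-coupon bond has a single cash flow at maturity, so its Macaulay duration equals its maturity: 4 years.
(Equivalently: 8 semi-annual periods ÷ 2 = 4 years.)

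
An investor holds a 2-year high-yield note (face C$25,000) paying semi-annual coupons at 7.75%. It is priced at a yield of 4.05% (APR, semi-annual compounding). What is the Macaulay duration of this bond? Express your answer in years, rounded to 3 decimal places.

Periodic yield y = 0.02025. Discount each cash flow and weight by its period:
  t   CF        PV=CF/(1+0.02025)^t    t·PV
  1       968.75       949.5222       949.5222
  2       968.75       930.6760     1,861.3520
  3       968.75       912.2039     2,736.6116
  4    25,968.75    23,967.6046    95,870.4185
  Σ                 26,760.0066   101,417.9042
Price P = Σ PV = 26,760.0066.
Macaulay duration = Σ(t·PV) / P = 101,417.9042 / 26,760.0066 = 3.78991 half-year periods.
In years: 3.78991 / 2 = 1.89495 years.

1.895 years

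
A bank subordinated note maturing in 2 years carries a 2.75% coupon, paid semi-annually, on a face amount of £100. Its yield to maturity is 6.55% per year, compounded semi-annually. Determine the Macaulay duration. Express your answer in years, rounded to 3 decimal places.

1.958 years

Periodic yield y = 0.03275. Discount each cash flow and weight by its period:
  t   CF        PV=CF/(1+0.03275)^t    t·PV
  1        1.375         1.3314         1.3314
  2        1.375         1.2892         2.5784
  3        1.375         1.2483         3.7449
  4      101.375        89.1148       356.4594
  Σ                     92.9837       364.1140
Price P = Σ PV = 92.9837.
Macaulay duration = Σ(t·PV) / P = 364.1140 / 92.9837 = 3.91589 half-year periods.
In years: 3.91589 / 2 = 1.95795 years.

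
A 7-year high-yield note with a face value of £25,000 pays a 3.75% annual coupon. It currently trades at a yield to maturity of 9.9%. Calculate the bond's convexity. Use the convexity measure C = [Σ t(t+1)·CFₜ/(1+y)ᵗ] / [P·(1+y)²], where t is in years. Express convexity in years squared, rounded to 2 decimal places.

With y = 0.099:
  t   CF        PV=CF/(1+0.099)^t    t·PV        t(t+1)·PV
  1       937.50       853.0482       853.0482       1,706.0965
  2       937.50       776.2040     1,552.4081       4,657.2242
  3       937.50       706.2821     2,118.8463       8,475.3852
  4       937.50       642.6589     2,570.6355      12,853.1774
  5       937.50       584.7669     2,923.8347      17,543.0083
  6       937.50       532.0900     3,192.5402      22,347.7813
  7    25,937.50    13,395.0478    93,765.3345     750,122.6757
  Σ                 17,490.0980   106,976.6474     817,705.3485
P = 17,490.0980.
Convexity = Σ t(t+1)·PV / [P·(1+y)²] = 817,705.3485 / (17,490.0980 × 1.207801) = 38.70876.

38.71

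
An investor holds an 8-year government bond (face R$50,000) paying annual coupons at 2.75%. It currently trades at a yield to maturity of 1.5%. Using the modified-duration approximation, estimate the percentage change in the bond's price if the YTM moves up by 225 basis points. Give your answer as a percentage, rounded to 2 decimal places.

Periodic yield y = 0.015. Modified duration first:
  t   CF        PV=CF/(1+0.015)^t    t·PV
  1     1,375.00     1,354.6798     1,354.6798
  2     1,375.00     1,334.6599     2,669.3198
  3     1,375.00     1,314.9359     3,944.8076
  4     1,375.00     1,295.5033     5,182.0133
  5     1,375.00     1,276.3579     6,381.7897
  6     1,375.00     1,257.4955     7,544.9731
  7     1,375.00     1,238.9118     8,672.3829
  8    51,375.00    45,606.1590   364,849.2719
  Σ                 54,678.7032   400,599.2380
P = 54,678.7032; D_Mac = 7.32642 yrs; D_mod = 7.32642/(1+0.015) = 7.21815 yrs.
ΔP/P ≈ -D_mod · Δy = -7.21815 × (+0.0225) = -0.162408 = -16.2408%.

-16.24%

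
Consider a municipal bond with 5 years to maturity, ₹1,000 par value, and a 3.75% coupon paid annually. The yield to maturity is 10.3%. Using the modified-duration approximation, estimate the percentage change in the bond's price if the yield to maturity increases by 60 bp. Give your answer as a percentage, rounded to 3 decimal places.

Periodic yield y = 0.103. Modified duration first:
  t   CF        PV=CF/(1+0.103)^t    t·PV
  1        37.50        33.9982        33.9982
  2        37.50        30.8234        61.6468
  3        37.50        27.9450        83.8351
  4        37.50        25.3355       101.3419
  5     1,037.50       635.4927     3,177.4633
  Σ                    753.5948     3,458.2853
P = 753.5948; D_Mac = 4.58905 yrs; D_mod = 4.58905/(1+0.103) = 4.16052 yrs.
ΔP/P ≈ -D_mod · Δy = -4.16052 × (+0.006) = -0.024963 = -2.4963%.

-2.496%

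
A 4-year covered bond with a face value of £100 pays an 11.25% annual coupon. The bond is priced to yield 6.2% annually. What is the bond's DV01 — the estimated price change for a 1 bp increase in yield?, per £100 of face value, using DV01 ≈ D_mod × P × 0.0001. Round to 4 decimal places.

£0.0385

Periodic yield y = 0.062.
  t   CF        PV=CF/(1+0.062)^t    t·PV
  1        11.25        10.5932        10.5932
  2        11.25         9.9748        19.9496
  3        11.25         9.3925        28.1774
  4       111.25        87.4585       349.8339
  Σ                    117.4189       408.5541
P = 117.4189; D_Mac = 3.47946 yrs; D_mod = 3.27632 yrs.
DV01 ≈ 3.27632 × 117.4189 × 0.0001 = 0.038470.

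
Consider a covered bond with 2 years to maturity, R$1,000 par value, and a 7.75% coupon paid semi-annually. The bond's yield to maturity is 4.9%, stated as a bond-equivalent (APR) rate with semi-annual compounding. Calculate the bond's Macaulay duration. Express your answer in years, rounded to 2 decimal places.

1.89 years

Periodic yield y = 0.0245. Discount each cash flow and weight by its period:
  t   CF        PV=CF/(1+0.0245)^t    t·PV
  1        38.75        37.8233        37.8233
  2        38.75        36.9188        73.8376
  3        38.75        36.0359       108.1078
  4     1,038.75       942.8947     3,771.5787
  Σ                  1,053.6728     3,991.3475
Price P = Σ PV = 1,053.6728.
Macaulay duration = Σ(t·PV) / P = 3,991.3475 / 1,053.6728 = 3.78803 half-year periods.
In years: 3.78803 / 2 = 1.89402 years.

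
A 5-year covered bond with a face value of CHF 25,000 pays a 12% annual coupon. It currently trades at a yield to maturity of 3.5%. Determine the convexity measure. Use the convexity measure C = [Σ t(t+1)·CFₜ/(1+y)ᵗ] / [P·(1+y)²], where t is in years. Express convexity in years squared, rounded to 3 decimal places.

21.982

With y = 0.035:
  t   CF        PV=CF/(1+0.035)^t    t·PV        t(t+1)·PV
  1     3,000.00     2,898.5507     2,898.5507       5,797.1014
  2     3,000.00     2,800.5321     5,601.0642      16,803.1926
  3     3,000.00     2,705.8281     8,117.4844      32,469.9374
  4     3,000.00     2,614.3267    10,457.3067      52,286.5337
  5    28,000.00    23,575.2487   117,876.2434     707,257.4602
  Σ                 34,594.4863   144,950.6494     814,614.2253
P = 34,594.4863.
Convexity = Σ t(t+1)·PV / [P·(1+y)²] = 814,614.2253 / (34,594.4863 × 1.071225) = 21.98186.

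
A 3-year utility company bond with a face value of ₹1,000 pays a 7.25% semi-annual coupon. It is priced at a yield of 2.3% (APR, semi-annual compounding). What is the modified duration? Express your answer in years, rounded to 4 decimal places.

2.7368 years

Periodic yield y = 0.0115. First find Macaulay duration:
  t   CF        PV=CF/(1+0.0115)^t    t·PV
  1        36.25        35.8379        35.8379
  2        36.25        35.4304        70.8608
  3        36.25        35.0276       105.0828
  4        36.25        34.6294       138.5174
  5        36.25        34.2356       171.1782
  6     1,036.25       967.5407     5,805.2439
  Σ                  1,142.7015     6,326.7211
P = 1,142.7015; Macaulay duration = 6,326.7211 / 1,142.7015 = 5.53663 half-year periods = 2.76832 years.
Modified duration = D_Mac / (1 + y) = 2.76832 / 1.0115 = 2.73684 years.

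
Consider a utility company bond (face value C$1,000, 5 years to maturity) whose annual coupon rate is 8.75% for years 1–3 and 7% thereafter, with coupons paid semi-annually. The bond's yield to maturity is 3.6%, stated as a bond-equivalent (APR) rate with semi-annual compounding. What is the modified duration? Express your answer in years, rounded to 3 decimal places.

Periodic yield y = 0.018. First find Macaulay duration:
  t   CF        PV=CF/(1+0.018)^t    t·PV
  1        43.75        42.9764        42.9764
  2        43.75        42.2165        84.4331
  3        43.75        41.4701       124.4102
  4        43.75        40.7368       162.9472
  5        43.75        40.0165       200.0825
  6        43.75        39.3089       235.8537
  7        35.00        30.8911       216.2378
  8        35.00        30.3449       242.7593
  9        35.00        29.8084       268.2752
  10    1,035.00       865.8897     8,658.8969
  Σ                  1,203.6593    10,236.8723
P = 1,203.6593; Macaulay duration = 10,236.8723 / 1,203.6593 = 8.50479 half-year periods = 4.25240 years.
Modified duration = D_Mac / (1 + y) = 4.25240 / 1.018 = 4.17721 years.

4.177 years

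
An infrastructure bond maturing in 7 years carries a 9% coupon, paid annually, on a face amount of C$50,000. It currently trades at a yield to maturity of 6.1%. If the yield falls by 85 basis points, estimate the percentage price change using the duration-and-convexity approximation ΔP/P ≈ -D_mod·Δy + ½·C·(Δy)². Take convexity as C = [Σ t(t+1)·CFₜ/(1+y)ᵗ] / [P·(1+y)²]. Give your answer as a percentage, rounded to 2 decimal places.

+4.62%

With y = 0.061:
  t   CF        PV=CF/(1+0.061)^t    t·PV        t(t+1)·PV
  1     4,500.00     4,241.2818     4,241.2818       8,482.5636
  2     4,500.00     3,997.4381     7,994.8762      23,984.6285
  3     4,500.00     3,767.6137    11,302.8410      45,211.3638
  4     4,500.00     3,551.0025    14,204.0100      71,020.0500
  5     4,500.00     3,346.8450    16,734.2248     100,405.3488
  6     4,500.00     3,154.4250    18,926.5502     132,485.8513
  7    54,500.00    36,007.1556   252,050.0889   2,016,400.7113
  Σ                 58,065.7616   325,453.8728   2,397,990.5174
P = 58,065.7616; D_Mac = 5.60492 yrs; D_mod = 5.28268 yrs; C = 36.68568.
Duration effect: -5.28268 × (-0.0085) = +0.044903
Convexity effect: 0.5 × 36.68568 × (-0.0085)² = +0.0013253
ΔP/P ≈ +0.044903 + 0.0013253 = +0.046228 = +4.6228%.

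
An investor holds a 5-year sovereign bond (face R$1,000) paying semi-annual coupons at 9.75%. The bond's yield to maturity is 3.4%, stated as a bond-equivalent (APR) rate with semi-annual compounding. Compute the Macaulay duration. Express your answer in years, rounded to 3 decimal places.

4.200 years

Periodic yield y = 0.017. Discount each cash flow and weight by its period:
  t   CF        PV=CF/(1+0.017)^t    t·PV
  1        48.75        47.9351        47.9351
  2        48.75        47.1338        94.2677
  3        48.75        46.3459       139.0378
  4        48.75        45.5712       182.2849
  5        48.75        44.8095       224.0474
  6        48.75        44.0604       264.3627
  7        48.75        43.3239       303.2676
  8        48.75        42.5997       340.7980
  9        48.75        41.8877       376.9889
  10    1,048.75       886.0586     8,860.5860
  Σ                  1,289.7260    10,833.5760
Price P = Σ PV = 1,289.7260.
Macaulay duration = Σ(t·PV) / P = 10,833.5760 / 1,289.7260 = 8.39991 half-year periods.
In years: 8.39991 / 2 = 4.19995 years.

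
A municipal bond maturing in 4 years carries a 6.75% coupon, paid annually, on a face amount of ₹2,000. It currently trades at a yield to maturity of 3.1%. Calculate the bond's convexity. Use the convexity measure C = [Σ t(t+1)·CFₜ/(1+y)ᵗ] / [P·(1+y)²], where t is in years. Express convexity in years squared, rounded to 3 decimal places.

16.694

With y = 0.031:
  t   CF        PV=CF/(1+0.031)^t    t·PV        t(t+1)·PV
  1       135.00       130.9408       130.9408         261.8817
  2       135.00       127.0037       254.0074         762.0223
  3       135.00       123.1850       369.5550       1,478.2198
  4     2,135.00     1,889.5710     7,558.2841      37,791.4203
  Σ                  2,270.7006     8,312.7873      40,293.5441
P = 2,270.7006.
Convexity = Σ t(t+1)·PV / [P·(1+y)²] = 40,293.5441 / (2,270.7006 × 1.062961) = 16.69392.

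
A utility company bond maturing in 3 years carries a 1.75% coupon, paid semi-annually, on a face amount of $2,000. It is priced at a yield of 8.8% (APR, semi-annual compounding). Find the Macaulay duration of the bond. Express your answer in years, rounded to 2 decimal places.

Periodic yield y = 0.044. Discount each cash flow and weight by its period:
  t   CF        PV=CF/(1+0.044)^t    t·PV
  1        17.50        16.7625        16.7625
  2        17.50        16.0560        32.1120
  3        17.50        15.3793        46.1379
  4        17.50        14.7311        58.9245
  5        17.50        14.1103        70.5514
  6     2,017.50     1,558.1546     9,348.9277
  Σ                  1,635.1938     9,573.4159
Price P = Σ PV = 1,635.1938.
Macaulay duration = Σ(t·PV) / P = 9,573.4159 / 1,635.1938 = 5.85461 half-year periods.
In years: 5.85461 / 2 = 2.92730 years.

2.93 years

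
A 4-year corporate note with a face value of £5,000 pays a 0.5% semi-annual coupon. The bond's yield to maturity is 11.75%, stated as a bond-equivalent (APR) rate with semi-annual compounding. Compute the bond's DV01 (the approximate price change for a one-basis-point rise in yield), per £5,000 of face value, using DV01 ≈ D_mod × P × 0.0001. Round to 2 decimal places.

Periodic yield y = 0.05875.
  t   CF        PV=CF/(1+0.05875)^t    t·PV
  1        12.50        11.8064        11.8064
  2        12.50        11.1512        22.3025
  3        12.50        10.5325        31.5974
  4        12.50         9.9480        39.7920
  5        12.50         9.3960        46.9800
  6        12.50         8.8746        53.2477
  7        12.50         8.3822        58.6751
  8     5,012.50     3,174.7315    25,397.8519
  Σ                  3,244.8223    25,662.2530
P = 3,244.8223; D_Mac = 7.90868 half-year periods = 3.95434 yrs; D_mod = 3.73491 yrs.
DV01 ≈ 3.73491 × 3,244.8223 × 0.0001 = 1.211913.

£1.21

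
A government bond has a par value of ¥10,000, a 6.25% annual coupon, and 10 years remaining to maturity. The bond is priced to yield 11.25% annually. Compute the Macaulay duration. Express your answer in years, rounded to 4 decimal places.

Periodic yield y = 0.1125. Discount each cash flow and weight by its year:
  t   CF        PV=CF/(1+0.1125)^t    t·PV
  1       625.00       561.7978       561.7978
  2       625.00       504.9867     1,009.9735
  3       625.00       453.9207     1,361.7620
  4       625.00       408.0186     1,632.0743
  5       625.00       366.7583     1,833.7914
  6       625.00       329.6704     1,978.0221
  7       625.00       296.3329     2,074.3303
  8       625.00       266.3667     2,130.9333
  9       625.00       239.4307     2,154.8763
  10   10,625.00     3,658.7164    36,587.1636
  Σ                  7,085.9990    51,324.7246
Price P = Σ PV = 7,085.9990.
Macaulay duration = Σ(t·PV) / P = 51,324.7246 / 7,085.9990 = 7.24312 years.

7.2431 years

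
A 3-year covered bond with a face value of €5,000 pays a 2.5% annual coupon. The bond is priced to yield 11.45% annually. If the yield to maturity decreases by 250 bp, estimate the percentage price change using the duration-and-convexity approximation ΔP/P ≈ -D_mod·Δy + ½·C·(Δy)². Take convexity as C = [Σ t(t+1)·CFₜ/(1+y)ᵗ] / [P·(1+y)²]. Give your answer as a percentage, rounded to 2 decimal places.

With y = 0.1145:
  t   CF        PV=CF/(1+0.1145)^t    t·PV        t(t+1)·PV
  1       125.00       112.1579       112.1579         224.3158
  2       125.00       100.6352       201.2704         603.8111
  3     5,125.00     3,702.1469    11,106.4408      44,425.7632
  Σ                  3,914.9400    11,419.8691      45,253.8902
P = 3,914.9400; D_Mac = 2.91700 yrs; D_mod = 2.61731 yrs; C = 9.30616.
Duration effect: -2.61731 × (-0.025) = +0.065433
Convexity effect: 0.5 × 9.30616 × (-0.025)² = +0.0029082
ΔP/P ≈ +0.065433 + 0.0029082 = +0.068341 = +6.8341%.

+6.83%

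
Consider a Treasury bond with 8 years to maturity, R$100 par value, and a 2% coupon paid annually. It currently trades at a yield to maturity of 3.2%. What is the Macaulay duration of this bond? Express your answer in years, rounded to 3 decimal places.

7.443 years

Periodic yield y = 0.032. Discount each cash flow and weight by its year:
  t   CF        PV=CF/(1+0.032)^t    t·PV
  1         2.00         1.9380         1.9380
  2         2.00         1.8779         3.7558
  3         2.00         1.8197         5.4590
  4         2.00         1.7632         7.0530
  5         2.00         1.7086         8.5428
  6         2.00         1.6556         9.9335
  7         2.00         1.6043        11.2298
  8       102.00        79.2798       634.2385
  Σ                     91.6470       682.1503
Price P = Σ PV = 91.6470.
Macaulay duration = Σ(t·PV) / P = 682.1503 / 91.6470 = 7.44324 years.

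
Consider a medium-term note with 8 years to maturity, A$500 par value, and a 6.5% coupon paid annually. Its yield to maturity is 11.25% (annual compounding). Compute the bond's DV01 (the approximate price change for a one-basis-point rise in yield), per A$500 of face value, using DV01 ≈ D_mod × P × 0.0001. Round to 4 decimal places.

Periodic yield y = 0.1125.
  t   CF        PV=CF/(1+0.1125)^t    t·PV
  1        32.50        29.2135        29.2135
  2        32.50        26.2593        52.5186
  3        32.50        23.6039        70.8116
  4        32.50        21.2170        84.8679
  5        32.50        19.0714        95.3572
  6        32.50        17.1429       102.8572
  7        32.50        15.4093       107.8652
  8       532.50       226.9444     1,815.5551
  Σ                    378.8616     2,359.0462
P = 378.8616; D_Mac = 6.22667 yrs; D_mod = 5.59701 yrs.
DV01 ≈ 5.59701 × 378.8616 × 0.0001 = 0.212049.

A$0.2120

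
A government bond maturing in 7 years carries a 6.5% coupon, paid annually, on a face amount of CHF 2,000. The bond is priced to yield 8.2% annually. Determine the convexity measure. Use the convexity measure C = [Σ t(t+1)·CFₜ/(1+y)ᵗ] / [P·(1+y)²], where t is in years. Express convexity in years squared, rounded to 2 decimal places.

With y = 0.082:
  t   CF        PV=CF/(1+0.082)^t    t·PV        t(t+1)·PV
  1       130.00       120.1479       120.1479         240.2957
  2       130.00       111.0424       222.0848         666.2544
  3       130.00       102.6270       307.8810       1,231.5238
  4       130.00        94.8493       379.3974       1,896.9868
  5       130.00        87.6611       438.3056       2,629.8338
  6       130.00        81.0177       486.1061       3,402.7424
  7     2,130.00     1,226.8424     8,587.8968      68,703.1746
  Σ                  1,824.1878    10,541.8195      78,770.8116
P = 1,824.1878.
Convexity = Σ t(t+1)·PV / [P·(1+y)²] = 78,770.8116 / (1,824.1878 × 1.170724) = 36.88427.

36.88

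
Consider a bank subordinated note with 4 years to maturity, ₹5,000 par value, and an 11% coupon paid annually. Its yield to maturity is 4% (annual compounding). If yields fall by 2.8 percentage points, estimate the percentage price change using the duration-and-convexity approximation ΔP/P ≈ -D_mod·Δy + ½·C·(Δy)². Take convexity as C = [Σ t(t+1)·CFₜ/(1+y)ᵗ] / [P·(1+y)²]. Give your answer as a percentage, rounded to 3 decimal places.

With y = 0.04:
  t   CF        PV=CF/(1+0.04)^t    t·PV        t(t+1)·PV
  1       550.00       528.8462       528.8462       1,057.6923
  2       550.00       508.5059     1,017.0118       3,051.0355
  3       550.00       488.9480     1,466.8440       5,867.3760
  4     5,550.00     4,744.1633    18,976.6530      94,883.2652
  Σ                  6,270.4633    21,989.3550     104,859.3690
P = 6,270.4633; D_Mac = 3.50682 yrs; D_mod = 3.37194 yrs; C = 15.46112.
Duration effect: -3.37194 × (-0.028) = +0.094414
Convexity effect: 0.5 × 15.46112 × (-0.028)² = +0.0060608
ΔP/P ≈ +0.094414 + 0.0060608 = +0.100475 = +10.0475%.

+10.048%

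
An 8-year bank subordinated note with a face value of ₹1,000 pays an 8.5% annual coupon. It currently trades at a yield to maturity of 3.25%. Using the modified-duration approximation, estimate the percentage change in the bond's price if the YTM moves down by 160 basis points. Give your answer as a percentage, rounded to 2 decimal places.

+9.94%

Periodic yield y = 0.0325. Modified duration first:
  t   CF        PV=CF/(1+0.0325)^t    t·PV
  1        85.00        82.3245        82.3245
  2        85.00        79.7331       159.4663
  3        85.00        77.2234       231.6701
  4        85.00        74.7926       299.1704
  5        85.00        72.4384       362.1918
  6        85.00        70.1582       420.9493
  7        85.00        67.9499       475.6490
  8     1,085.00       840.0580     6,720.4637
  Σ                  1,364.6780     8,751.8851
P = 1,364.6780; D_Mac = 6.41315 yrs; D_mod = 6.41315/(1+0.0325) = 6.21128 yrs.
ΔP/P ≈ -D_mod · Δy = -6.21128 × (-0.016) = +0.099381 = +9.9381%.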